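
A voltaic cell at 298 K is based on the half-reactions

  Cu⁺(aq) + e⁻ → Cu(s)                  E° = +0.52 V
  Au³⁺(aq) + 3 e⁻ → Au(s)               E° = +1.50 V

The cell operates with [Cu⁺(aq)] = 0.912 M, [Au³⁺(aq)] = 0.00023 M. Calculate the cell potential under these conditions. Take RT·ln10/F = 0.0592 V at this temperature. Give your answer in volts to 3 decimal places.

The Au³⁺/Au couple has the more positive E°, so it is the cathode; Cu⁺/Cu is the anode.
The standard potential is +1.50 − (+0.52) = +0.98 V and the balanced reaction transfers n = 3 electrons.
For the overall reaction Au³⁺(aq) + 3 Cu(s) → Au(s) + 3 Cu⁺(aq), Q = [Cu⁺(aq)]^3 / [Au³⁺(aq)] = 3.3×10^3, giving log Q = 3.518.
E = E° − (0.0592/n)·log Q = +0.98 − (0.0592/3)(3.518) = +0.911 V.

+0.911 V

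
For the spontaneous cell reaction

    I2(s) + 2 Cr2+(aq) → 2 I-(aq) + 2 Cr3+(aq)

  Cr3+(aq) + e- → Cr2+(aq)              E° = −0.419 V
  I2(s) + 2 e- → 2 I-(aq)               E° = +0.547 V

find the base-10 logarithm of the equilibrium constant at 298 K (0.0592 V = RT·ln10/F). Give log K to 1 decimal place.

The I₂/I⁻ couple is reduced (cathode); E°cell = +0.547 − (−0.419) = +0.966 V with n = 2.
At equilibrium E = 0, so log K = nE°cell / 0.0592 = (2)(+0.966) / 0.0592 = 32.6.

log K = 32.6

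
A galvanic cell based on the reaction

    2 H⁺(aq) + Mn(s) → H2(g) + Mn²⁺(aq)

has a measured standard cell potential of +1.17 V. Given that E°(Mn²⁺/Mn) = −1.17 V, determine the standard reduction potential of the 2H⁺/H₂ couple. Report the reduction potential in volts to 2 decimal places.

In the reaction as written the 2H⁺/H₂ couple is reduced (cathode) and Mn²⁺/Mn is oxidized (anode), so E°cell = E°(2H⁺/H₂) − E°(Mn²⁺/Mn).
E°(2H⁺/H₂) = E°cell + E°(anode) = +1.17 + (−1.17) = +0.00 V.

+0.00 V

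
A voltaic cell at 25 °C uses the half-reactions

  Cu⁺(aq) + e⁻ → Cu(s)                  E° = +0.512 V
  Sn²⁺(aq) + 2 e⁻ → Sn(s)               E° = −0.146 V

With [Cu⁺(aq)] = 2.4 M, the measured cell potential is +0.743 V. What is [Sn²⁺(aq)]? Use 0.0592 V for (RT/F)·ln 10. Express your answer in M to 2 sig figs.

With Cu⁺/Cu at the cathode and Sn²⁺/Sn at the anode, E°cell = +0.512 − (−0.146) = +0.658 V (n = 2).
From the Nernst equation, log Q = n(E° − E)/0.0592 = 2·(+0.658 − (+0.743))/0.0592 = −2.872.
Balancing electrons gives 2 Cu⁺(aq) + Sn(s) → 2 Cu(s) + Sn²⁺(aq); thus Q = [Sn²⁺(aq)] / [Cu⁺(aq)]^2.
Isolating [Sn²⁺(aq)] in Q = 10^{−2.872} yields log [Sn²⁺(aq)] = −2.112, i.e. 0.0077 M.

0.0077 M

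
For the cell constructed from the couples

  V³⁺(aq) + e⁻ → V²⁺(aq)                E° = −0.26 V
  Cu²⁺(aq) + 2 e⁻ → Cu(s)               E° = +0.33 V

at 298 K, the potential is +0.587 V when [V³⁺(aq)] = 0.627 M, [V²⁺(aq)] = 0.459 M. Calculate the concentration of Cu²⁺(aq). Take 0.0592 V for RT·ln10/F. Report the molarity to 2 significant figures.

1.5 M

With Cu²⁺/Cu at the cathode and V³⁺/V²⁺ at the anode, E°cell = +0.33 − (−0.26) = +0.59 V (n = 2).
Since E = E° − (0.0592/n)·log Q, log Q = n(E° − E)/0.0592 = 0.101.
Balancing electrons gives Cu²⁺(aq) + 2 V²⁺(aq) → Cu(s) + 2 V³⁺(aq); thus Q = [V³⁺(aq)]^2 / ([Cu²⁺(aq)]·[V²⁺(aq)]^2).
Isolating [Cu²⁺(aq)] in Q = 10^{0.101} yields log [Cu²⁺(aq)] = 0.170, i.e. 1.5 M.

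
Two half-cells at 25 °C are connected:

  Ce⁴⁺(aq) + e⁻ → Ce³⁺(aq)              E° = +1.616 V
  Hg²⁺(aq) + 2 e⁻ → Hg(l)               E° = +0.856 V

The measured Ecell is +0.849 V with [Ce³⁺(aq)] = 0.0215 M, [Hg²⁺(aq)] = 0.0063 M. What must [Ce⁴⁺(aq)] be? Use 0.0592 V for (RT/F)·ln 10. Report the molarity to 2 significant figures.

0.054 M

With Ce⁴⁺/Ce³⁺ at the cathode and Hg²⁺/Hg at the anode, E°cell = +1.616 − (+0.856) = +0.760 V (n = 2).
From the Nernst equation, log Q = n(E° − E)/0.0592 = 2·(+0.760 − (+0.849))/0.0592 = −3.007.
The balanced reaction is 2 Ce⁴⁺(aq) + Hg(l) → 2 Ce³⁺(aq) + Hg²⁺(aq), so Q = ([Ce³⁺(aq)]^2·[Hg²⁺(aq)]) / [Ce⁴⁺(aq)]^2.
Solving for the unknown gives log [Ce⁴⁺(aq)] = −1.264, so [Ce⁴⁺(aq)] ≈ 0.054 M.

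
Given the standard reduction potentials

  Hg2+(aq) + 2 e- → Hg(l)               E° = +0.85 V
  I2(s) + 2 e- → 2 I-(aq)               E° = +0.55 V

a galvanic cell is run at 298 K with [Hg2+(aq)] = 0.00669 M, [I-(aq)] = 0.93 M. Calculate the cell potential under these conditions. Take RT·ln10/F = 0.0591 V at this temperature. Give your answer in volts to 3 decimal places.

The Hg²⁺/Hg couple has the more positive E°, so it is the cathode; I₂/I⁻ is the anode.
E°cell = E°cat − E°an = +0.85 − (+0.55) = +0.30 V; n = 2.
Balancing gives Hg2+(aq) + 2 I-(aq) → Hg(l) + I2(s); hence Q = 1 / ([Hg2+(aq)]·[I-(aq)]^2) = 173 (log Q = 2.238).
By the Nernst equation, E = +0.30 − (0.0591/2)·(2.238) = +0.234 V.

+0.234 V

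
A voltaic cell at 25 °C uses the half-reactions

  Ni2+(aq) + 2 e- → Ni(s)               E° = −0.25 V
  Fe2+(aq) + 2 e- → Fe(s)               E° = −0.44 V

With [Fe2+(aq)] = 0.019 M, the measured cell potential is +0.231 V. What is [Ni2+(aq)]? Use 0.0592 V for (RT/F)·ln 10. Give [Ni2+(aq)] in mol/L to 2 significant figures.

0.46 M

With Ni²⁺/Ni at the cathode and Fe²⁺/Fe at the anode, E°cell = −0.25 − (−0.44) = +0.19 V (n = 2).
From the Nernst equation, log Q = n(E° − E)/0.0592 = 2·(+0.19 − (+0.231))/0.0592 = −1.385.
The balanced reaction is Ni2+(aq) + Fe(s) → Ni(s) + Fe2+(aq), so Q = [Fe2+(aq)] / [Ni2+(aq)].
Substituting the known concentrations and solving, log [Ni2+(aq)] = −0.336 and [Ni2+(aq)] = 0.46 M.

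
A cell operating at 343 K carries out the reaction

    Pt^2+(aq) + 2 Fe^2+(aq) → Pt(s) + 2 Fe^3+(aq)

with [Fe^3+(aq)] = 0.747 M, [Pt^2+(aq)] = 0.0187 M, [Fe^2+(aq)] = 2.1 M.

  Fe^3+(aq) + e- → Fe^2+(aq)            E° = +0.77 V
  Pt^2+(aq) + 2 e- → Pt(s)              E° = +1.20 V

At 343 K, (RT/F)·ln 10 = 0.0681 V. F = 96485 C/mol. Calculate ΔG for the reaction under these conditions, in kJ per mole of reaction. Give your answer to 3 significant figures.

The standard cell potential is +1.20 − (+0.77) = +0.43 V, with n = 2 electrons in the balanced equation.
Q = [Fe^3+(aq)]^2 / ([Pt^2+(aq)]·[Fe^2+(aq)]^2) = 6.77, so log Q = 0.830 and E = +0.43 − (0.0681/2)(0.830) = +0.4017 V.
Finally ΔG = −nFE = −(2)(96485 C/mol)(+0.4017 V) = −77.5 kJ/mol.

−77.5 kJ/mol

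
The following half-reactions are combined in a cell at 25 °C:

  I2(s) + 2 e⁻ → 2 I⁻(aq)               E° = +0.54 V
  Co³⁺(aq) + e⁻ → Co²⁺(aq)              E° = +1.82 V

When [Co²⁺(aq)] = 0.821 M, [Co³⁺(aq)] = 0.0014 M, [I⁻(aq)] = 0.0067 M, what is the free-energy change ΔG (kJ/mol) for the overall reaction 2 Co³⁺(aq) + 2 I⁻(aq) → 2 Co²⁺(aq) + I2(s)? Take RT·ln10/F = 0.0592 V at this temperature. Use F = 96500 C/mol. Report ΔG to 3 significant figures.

−191 kJ/mol

The standard cell potential is +1.82 − (+0.54) = +1.28 V, with n = 2 electrons in the balanced equation.
The reaction quotient is [Co²⁺(aq)]^2 / ([Co³⁺(aq)]^2·[I⁻(aq)]^2) = 7.66×10^9; by Nernst, E = +1.28 − (0.0592/2)(9.884) = +0.9874 V.
Finally ΔG = −nFE = −(2)(96500 C/mol)(+0.9874 V) = −191 kJ/mol.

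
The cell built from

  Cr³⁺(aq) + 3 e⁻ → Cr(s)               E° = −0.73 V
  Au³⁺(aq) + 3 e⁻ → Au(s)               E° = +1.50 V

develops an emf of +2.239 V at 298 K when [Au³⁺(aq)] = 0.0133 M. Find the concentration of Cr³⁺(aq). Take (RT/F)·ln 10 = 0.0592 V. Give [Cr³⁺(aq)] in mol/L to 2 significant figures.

0.0047 M

With Au³⁺/Au at the cathode and Cr³⁺/Cr at the anode, E°cell = +1.50 − (−0.73) = +2.23 V (n = 3).
Since E = E° − (0.0592/n)·log Q, log Q = n(E° − E)/0.0592 = −0.456.
The balanced reaction is Au³⁺(aq) + Cr(s) → Au(s) + Cr³⁺(aq), so Q = [Cr³⁺(aq)] / [Au³⁺(aq)].
Substituting the known concentrations and solving, log [Cr³⁺(aq)] = −2.332 and [Cr³⁺(aq)] = 0.0047 M.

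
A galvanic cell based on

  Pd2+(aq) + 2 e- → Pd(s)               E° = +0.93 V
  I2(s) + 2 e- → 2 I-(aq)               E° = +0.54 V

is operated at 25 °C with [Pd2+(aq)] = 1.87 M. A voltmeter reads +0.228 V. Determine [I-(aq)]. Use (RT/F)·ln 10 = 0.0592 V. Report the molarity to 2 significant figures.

0.0013 M

With Pd²⁺/Pd at the cathode and I₂/I⁻ at the anode, E°cell = +0.93 − (+0.54) = +0.39 V (n = 2).
Since E = E° − (0.0592/n)·log Q, log Q = n(E° − E)/0.0592 = 5.473.
The balanced reaction is Pd2+(aq) + 2 I-(aq) → Pd(s) + I2(s), so Q = 1 / ([Pd2+(aq)]·[I-(aq)]^2).
Substituting the known concentrations and solving, log [I-(aq)] = −2.872 and [I-(aq)] = 0.0013 M.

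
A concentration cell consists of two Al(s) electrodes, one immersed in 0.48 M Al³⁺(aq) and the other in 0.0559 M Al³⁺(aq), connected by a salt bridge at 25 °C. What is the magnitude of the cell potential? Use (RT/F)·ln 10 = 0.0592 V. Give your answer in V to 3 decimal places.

0.018 V

For a concentration cell E°cell = 0, since both electrodes use the same couple.
The compartment with the higher Al³⁺(aq) concentration (0.48 M) acts as the cathode; ions are reduced there and produced at the dilute (0.0559 M) anode.
With n = 3, Ecell = −(0.0592/3)·log([dilute]/[conc]) = −(0.0592/3)·log(0.0559/0.48) = +0.018 V.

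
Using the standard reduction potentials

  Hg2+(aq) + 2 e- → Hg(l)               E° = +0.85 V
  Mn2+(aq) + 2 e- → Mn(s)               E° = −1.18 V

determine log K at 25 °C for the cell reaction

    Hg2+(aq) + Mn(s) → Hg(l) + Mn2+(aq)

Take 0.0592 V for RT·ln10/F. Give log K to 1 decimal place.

log K = 68.6

The Hg²⁺/Hg couple is reduced (cathode); E°cell = +0.85 − (−1.18) = +2.03 V with n = 2.
At equilibrium E = 0, so log K = nE°cell / 0.0592 = (2)(+2.03) / 0.0592 = 68.6.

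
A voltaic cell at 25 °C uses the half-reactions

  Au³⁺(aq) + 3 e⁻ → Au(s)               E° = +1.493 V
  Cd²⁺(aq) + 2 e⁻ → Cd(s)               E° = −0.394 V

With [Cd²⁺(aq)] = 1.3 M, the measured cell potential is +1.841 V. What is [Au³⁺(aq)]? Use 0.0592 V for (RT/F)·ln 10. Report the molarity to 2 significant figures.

0.0069 M

The Au³⁺/Au couple has the larger reduction potential, so it is the cathode: E°cell = +1.493 − (−0.394) = +1.887 V and n = 6.
Since E = E° − (0.0592/n)·log Q, log Q = n(E° − E)/0.0592 = 4.662.
The balanced reaction is 2 Au³⁺(aq) + 3 Cd(s) → 2 Au(s) + 3 Cd²⁺(aq), so Q = [Cd²⁺(aq)]^3 / [Au³⁺(aq)]^2.
Isolating [Au³⁺(aq)] in Q = 10^{4.662} yields log [Au³⁺(aq)] = −2.160, i.e. 0.0069 M.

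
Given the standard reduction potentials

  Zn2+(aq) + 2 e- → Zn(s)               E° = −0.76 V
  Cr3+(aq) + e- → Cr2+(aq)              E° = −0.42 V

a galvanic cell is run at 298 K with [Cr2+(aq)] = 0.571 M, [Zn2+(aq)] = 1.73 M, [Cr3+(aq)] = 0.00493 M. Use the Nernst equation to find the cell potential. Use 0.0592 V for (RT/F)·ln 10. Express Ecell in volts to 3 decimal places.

+0.211 V

The Cr³⁺/Cr²⁺ couple has the more positive E°, so it is the cathode; Zn²⁺/Zn is the anode.
E°cell = E°cat − E°an = −0.42 − (−0.76) = +0.34 V; n = 2.
Balancing gives 2 Cr3+(aq) + Zn(s) → 2 Cr2+(aq) + Zn2+(aq); hence Q = ([Cr2+(aq)]^2·[Zn2+(aq)]) / [Cr3+(aq)]^2 = 2.32×10^4 (log Q = 4.366).
By the Nernst equation, E = +0.34 − (0.0592/2)·(4.366) = +0.211 V.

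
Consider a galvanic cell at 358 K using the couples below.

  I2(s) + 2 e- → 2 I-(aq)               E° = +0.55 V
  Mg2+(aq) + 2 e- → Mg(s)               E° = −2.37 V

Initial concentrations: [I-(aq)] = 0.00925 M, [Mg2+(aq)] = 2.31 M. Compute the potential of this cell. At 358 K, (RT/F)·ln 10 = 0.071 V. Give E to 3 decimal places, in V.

+3.051 V

I₂/I⁻ is reduced (cathode, E° = +0.55 V) and Mg²⁺/Mg is oxidized (anode).
E°cell = +0.55 − (−2.37) = +2.92 V, with n = 2 electrons transferred.
For the overall reaction I2(s) + Mg(s) → 2 I-(aq) + Mg2+(aq), Q = [I-(aq)]^2·[Mg2+(aq)] = 0.000198, giving log Q = −3.704.
Applying E = E° − (RT ln10/nF)·log Q gives +2.92 − (0.071/2)(−3.704) = +3.051 V.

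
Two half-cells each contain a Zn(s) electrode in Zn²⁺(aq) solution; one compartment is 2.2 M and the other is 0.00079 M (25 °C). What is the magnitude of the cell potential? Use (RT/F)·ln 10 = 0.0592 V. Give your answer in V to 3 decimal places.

For a concentration cell E°cell = 0, since both electrodes use the same couple.
The compartment with the higher Zn²⁺(aq) concentration (2.2 M) acts as the cathode; ions are reduced there and produced at the dilute (0.00079 M) anode.
With n = 2, Ecell = −(0.0592/2)·log([dilute]/[conc]) = −(0.0592/2)·log(0.00079/2.2) = +0.102 V.

0.102 V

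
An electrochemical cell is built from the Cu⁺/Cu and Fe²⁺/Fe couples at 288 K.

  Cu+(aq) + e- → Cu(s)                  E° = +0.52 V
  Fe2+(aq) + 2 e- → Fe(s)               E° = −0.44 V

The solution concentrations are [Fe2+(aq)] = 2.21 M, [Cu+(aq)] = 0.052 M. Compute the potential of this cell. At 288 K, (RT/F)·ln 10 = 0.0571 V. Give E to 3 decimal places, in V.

+0.877 V

The Cu⁺/Cu couple has the more positive E°, so it is the cathode; Fe²⁺/Fe is the anode.
E°cell = E°cat − E°an = +0.52 − (−0.44) = +0.96 V; n = 2.
For the overall reaction 2 Cu+(aq) + Fe(s) → 2 Cu(s) + Fe2+(aq), Q = [Fe2+(aq)] / [Cu+(aq)]^2 = 817, giving log Q = 2.912.
E = E° − (0.0571/n)·log Q = +0.96 − (0.0571/2)(2.912) = +0.877 V.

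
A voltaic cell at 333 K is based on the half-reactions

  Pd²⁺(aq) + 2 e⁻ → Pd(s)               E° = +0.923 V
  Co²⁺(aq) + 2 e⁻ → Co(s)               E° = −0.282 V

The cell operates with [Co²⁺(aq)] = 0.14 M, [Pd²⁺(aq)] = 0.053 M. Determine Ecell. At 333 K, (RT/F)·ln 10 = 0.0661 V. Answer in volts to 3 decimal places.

+1.191 V

The Pd²⁺/Pd couple has the more positive E°, so it is the cathode; Co²⁺/Co is the anode.
E°cell = E°cat − E°an = +0.923 − (−0.282) = +1.205 V; n = 2.
The balanced reaction is Pd²⁺(aq) + Co(s) → Pd(s) + Co²⁺(aq), so Q = [Co²⁺(aq)] / [Pd²⁺(aq)] = 2.64 and log Q = 0.422.
Applying E = E° − (RT ln10/nF)·log Q gives +1.205 − (0.0661/2)(0.422) = +1.191 V.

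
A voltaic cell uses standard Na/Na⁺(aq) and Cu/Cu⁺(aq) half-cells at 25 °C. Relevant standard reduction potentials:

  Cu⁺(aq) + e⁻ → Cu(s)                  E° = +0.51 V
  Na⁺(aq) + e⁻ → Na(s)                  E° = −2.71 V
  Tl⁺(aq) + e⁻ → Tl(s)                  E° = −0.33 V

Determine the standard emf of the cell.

Of the two couples in this cell, the one with the more positive reduction potential is reduced at the cathode: here that is Cu⁺/Cu (+0.51 V); Na⁺/Na (−2.71 V) is the anode.
E°cell = E°(cathode) − E°(anode) = +0.51 − (−2.71) = +3.22 V.

+3.22 V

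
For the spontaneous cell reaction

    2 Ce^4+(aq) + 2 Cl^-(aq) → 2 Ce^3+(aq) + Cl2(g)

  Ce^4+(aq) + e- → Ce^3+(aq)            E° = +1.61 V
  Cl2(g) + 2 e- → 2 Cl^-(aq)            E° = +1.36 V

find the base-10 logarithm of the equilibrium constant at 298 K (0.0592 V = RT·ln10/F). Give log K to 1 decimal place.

The Ce⁴⁺/Ce³⁺ couple is reduced (cathode); E°cell = +1.61 − (+1.36) = +0.25 V with n = 2.
At equilibrium E = 0, so log K = nE°cell / 0.0592 = (2)(+0.25) / 0.0592 = 8.4.

log K = 8.4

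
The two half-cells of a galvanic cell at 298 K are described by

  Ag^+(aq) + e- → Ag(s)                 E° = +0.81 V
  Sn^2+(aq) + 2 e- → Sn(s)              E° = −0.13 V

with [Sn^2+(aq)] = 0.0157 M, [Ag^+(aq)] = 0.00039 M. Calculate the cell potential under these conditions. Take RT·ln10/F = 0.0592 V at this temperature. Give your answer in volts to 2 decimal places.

+0.79 V

Ag⁺/Ag is reduced (cathode, E° = +0.81 V) and Sn²⁺/Sn is oxidized (anode).
The standard potential is +0.81 − (−0.13) = +0.94 V and the balanced reaction transfers n = 2 electrons.
For the overall reaction 2 Ag^+(aq) + Sn(s) → 2 Ag(s) + Sn^2+(aq), Q = [Sn^2+(aq)] / [Ag^+(aq)]^2 = 1.03×10^5, giving log Q = 5.014.
E = E° − (0.0592/n)·log Q = +0.94 − (0.0592/2)(5.014) = +0.79 V.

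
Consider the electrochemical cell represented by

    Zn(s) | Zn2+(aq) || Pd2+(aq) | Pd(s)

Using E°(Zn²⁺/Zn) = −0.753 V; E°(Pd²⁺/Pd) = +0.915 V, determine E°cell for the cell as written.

By convention the left-hand electrode in cell notation is the anode (oxidation) and the right-hand electrode is the cathode (reduction).
E°cell = E°(right) − E°(left) = +0.915 − (−0.753) = +1.668 V.

+1.668 V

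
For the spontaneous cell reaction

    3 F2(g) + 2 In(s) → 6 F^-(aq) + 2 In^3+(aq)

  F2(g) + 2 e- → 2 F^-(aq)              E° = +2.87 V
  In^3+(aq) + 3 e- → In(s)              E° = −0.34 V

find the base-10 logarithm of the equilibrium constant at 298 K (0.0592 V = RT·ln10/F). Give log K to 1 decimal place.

log K = 325.3

The F₂/F⁻ couple is reduced (cathode); E°cell = +2.87 − (−0.34) = +3.21 V with n = 6.
At equilibrium E = 0, so log K = nE°cell / 0.0592 = (6)(+3.21) / 0.0592 = 325.3.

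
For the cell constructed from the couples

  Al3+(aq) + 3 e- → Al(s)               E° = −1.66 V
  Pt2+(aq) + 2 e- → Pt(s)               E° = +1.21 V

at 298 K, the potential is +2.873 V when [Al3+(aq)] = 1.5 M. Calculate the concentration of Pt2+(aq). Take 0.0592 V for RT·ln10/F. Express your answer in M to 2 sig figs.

1.7 M

The Pt²⁺/Pt couple has the larger reduction potential, so it is the cathode: E°cell = +1.21 − (−1.66) = +2.87 V and n = 6.
Since E = E° − (0.0592/n)·log Q, log Q = n(E° − E)/0.0592 = −0.304.
The balanced reaction is 3 Pt2+(aq) + 2 Al(s) → 3 Pt(s) + 2 Al3+(aq), so Q = [Al3+(aq)]^2 / [Pt2+(aq)]^3.
Solving for the unknown gives log [Pt2+(aq)] = 0.219, so [Pt2+(aq)] ≈ 1.7 M.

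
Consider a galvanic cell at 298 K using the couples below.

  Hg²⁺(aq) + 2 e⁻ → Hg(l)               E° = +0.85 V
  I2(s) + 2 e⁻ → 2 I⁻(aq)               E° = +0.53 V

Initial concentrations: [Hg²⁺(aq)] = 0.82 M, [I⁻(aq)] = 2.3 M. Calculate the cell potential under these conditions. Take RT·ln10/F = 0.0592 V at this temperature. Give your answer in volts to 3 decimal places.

+0.339 V

The Hg²⁺/Hg couple has the more positive E°, so it is the cathode; I₂/I⁻ is the anode.
The standard potential is +0.85 − (+0.53) = +0.32 V and the balanced reaction transfers n = 2 electrons.
For the overall reaction Hg²⁺(aq) + 2 I⁻(aq) → Hg(l) + I2(s), Q = 1 / ([Hg²⁺(aq)]·[I⁻(aq)]^2) = 0.231, giving log Q = −0.637.
E = E° − (0.0592/n)·log Q = +0.32 − (0.0592/2)(−0.637) = +0.339 V.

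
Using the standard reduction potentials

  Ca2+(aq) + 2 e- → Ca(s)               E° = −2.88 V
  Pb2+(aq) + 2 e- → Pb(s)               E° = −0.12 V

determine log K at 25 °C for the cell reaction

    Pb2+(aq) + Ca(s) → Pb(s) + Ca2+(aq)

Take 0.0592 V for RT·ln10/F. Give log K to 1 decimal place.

The Pb²⁺/Pb couple is reduced (cathode); E°cell = −0.12 − (−2.88) = +2.76 V with n = 2.
At equilibrium E = 0, so log K = nE°cell / 0.0592 = (2)(+2.76) / 0.0592 = 93.2.

log K = 93.2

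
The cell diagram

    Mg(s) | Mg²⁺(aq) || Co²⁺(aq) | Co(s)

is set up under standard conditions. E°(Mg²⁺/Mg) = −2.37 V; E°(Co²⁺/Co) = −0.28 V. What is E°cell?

+2.09 V

By convention the left-hand electrode in cell notation is the anode (oxidation) and the right-hand electrode is the cathode (reduction).
E°cell = E°(right) − E°(left) = −0.28 − (−2.37) = +2.09 V.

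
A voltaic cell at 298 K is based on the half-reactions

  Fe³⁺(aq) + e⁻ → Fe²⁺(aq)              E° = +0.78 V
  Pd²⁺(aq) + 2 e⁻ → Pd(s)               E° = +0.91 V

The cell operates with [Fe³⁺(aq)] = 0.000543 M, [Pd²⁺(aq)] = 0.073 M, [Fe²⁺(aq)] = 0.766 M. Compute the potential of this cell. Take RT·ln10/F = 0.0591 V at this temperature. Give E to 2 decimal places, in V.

+0.28 V

The Pd²⁺/Pd couple has the more positive E°, so it is the cathode; Fe³⁺/Fe²⁺ is the anode.
The standard potential is +0.91 − (+0.78) = +0.13 V and the balanced reaction transfers n = 2 electrons.
For the overall reaction Pd²⁺(aq) + 2 Fe²⁺(aq) → Pd(s) + 2 Fe³⁺(aq), Q = [Fe³⁺(aq)]^2 / ([Pd²⁺(aq)]·[Fe²⁺(aq)]^2) = 6.88×10^−6, giving log Q = −5.162.
E = E° − (0.0591/n)·log Q = +0.13 − (0.0591/2)(−5.162) = +0.28 V.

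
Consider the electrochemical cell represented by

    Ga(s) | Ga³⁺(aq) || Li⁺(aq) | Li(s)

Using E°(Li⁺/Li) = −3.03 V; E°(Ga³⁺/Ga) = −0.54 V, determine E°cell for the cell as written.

By convention the left-hand electrode in cell notation is the anode (oxidation) and the right-hand electrode is the cathode (reduction).
E°cell = E°(right) − E°(left) = −3.03 − (−0.54) = −2.49 V.
The negative sign shows that, as written, the cell would require an external voltage to drive the reaction.

−2.49 V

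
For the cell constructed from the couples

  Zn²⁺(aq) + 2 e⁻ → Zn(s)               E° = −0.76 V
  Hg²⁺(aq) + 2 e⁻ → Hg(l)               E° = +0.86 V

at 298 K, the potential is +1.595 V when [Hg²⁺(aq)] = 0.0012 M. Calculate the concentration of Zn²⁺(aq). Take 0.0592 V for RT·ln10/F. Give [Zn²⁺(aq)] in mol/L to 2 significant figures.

0.0084 M

With Hg²⁺/Hg at the cathode and Zn²⁺/Zn at the anode, E°cell = +0.86 − (−0.76) = +1.62 V (n = 2).
Rearranging E = E° − (0.0592/n)·log Q gives log Q = 2(+1.62 − (+1.595))/0.0592 = 0.845.
Balancing electrons gives Hg²⁺(aq) + Zn(s) → Hg(l) + Zn²⁺(aq); thus Q = [Zn²⁺(aq)] / [Hg²⁺(aq)].
Solving for the unknown gives log [Zn²⁺(aq)] = −2.076, so [Zn²⁺(aq)] ≈ 0.0084 M.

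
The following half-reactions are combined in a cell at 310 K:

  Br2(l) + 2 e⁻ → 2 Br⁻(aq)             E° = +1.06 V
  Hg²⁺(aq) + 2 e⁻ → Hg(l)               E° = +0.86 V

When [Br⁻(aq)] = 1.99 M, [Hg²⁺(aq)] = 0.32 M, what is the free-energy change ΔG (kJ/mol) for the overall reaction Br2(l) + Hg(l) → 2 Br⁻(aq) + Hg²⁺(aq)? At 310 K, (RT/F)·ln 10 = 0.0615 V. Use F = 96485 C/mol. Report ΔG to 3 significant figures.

−38.0 kJ/mol

E°cell = +1.06 − (+0.86) = +0.20 V; the balanced reaction transfers n = 2 electrons.
Q = [Br⁻(aq)]^2·[Hg²⁺(aq)] = 1.27, so log Q = 0.103 and E = +0.20 − (0.0615/2)(0.103) = +0.1968 V.
Finally ΔG = −nFE = −(2)(96485 C/mol)(+0.1968 V) = −38.0 kJ/mol.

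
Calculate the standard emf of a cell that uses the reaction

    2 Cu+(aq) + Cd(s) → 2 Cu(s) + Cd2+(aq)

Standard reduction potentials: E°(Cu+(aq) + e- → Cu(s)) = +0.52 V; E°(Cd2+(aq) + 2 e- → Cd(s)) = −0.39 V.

Cu+(aq) gains electrons, so the Cu⁺/Cu couple is the cathode; the Cd²⁺/Cd couple is the anode.
E°cell = E°(cathode) − E°(anode) = +0.52 − (−0.39) = +0.91 V.

+0.91 V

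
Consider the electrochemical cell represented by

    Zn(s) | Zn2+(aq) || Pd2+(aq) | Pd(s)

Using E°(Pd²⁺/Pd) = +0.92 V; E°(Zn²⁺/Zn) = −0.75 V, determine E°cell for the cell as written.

+1.67 V

By convention the left-hand electrode in cell notation is the anode (oxidation) and the right-hand electrode is the cathode (reduction).
E°cell = E°(right) − E°(left) = +0.92 − (−0.75) = +1.67 V.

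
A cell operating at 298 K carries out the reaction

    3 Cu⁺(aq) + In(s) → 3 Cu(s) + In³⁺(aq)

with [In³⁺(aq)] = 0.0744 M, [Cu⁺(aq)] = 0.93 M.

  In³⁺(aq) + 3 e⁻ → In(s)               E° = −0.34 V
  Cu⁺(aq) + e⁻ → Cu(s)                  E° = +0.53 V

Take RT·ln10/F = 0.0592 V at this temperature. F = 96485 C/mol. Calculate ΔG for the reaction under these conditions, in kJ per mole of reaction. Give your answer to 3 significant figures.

−258 kJ/mol

With Cu⁺/Cu reduced at the cathode, E°cell = +0.53 − (−0.34) = +0.87 V and n = 3.
Q = [In³⁺(aq)] / [Cu⁺(aq)]^3 = 0.0925, so log Q = −1.034 and E = +0.87 − (0.0592/3)(−1.034) = +0.8904 V.
ΔG = −nFE = −(3)(96485)(+0.8904) J/mol = −258 kJ/mol.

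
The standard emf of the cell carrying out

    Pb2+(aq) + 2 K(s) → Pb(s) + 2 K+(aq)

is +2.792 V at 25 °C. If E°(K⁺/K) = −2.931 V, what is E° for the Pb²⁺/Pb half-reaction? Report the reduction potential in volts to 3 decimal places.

In the reaction as written the Pb²⁺/Pb couple is reduced (cathode) and K⁺/K is oxidized (anode), so E°cell = E°(Pb²⁺/Pb) − E°(K⁺/K).
E°(Pb²⁺/Pb) = E°cell + E°(anode) = +2.792 + (−2.931) = −0.139 V.

−0.139 V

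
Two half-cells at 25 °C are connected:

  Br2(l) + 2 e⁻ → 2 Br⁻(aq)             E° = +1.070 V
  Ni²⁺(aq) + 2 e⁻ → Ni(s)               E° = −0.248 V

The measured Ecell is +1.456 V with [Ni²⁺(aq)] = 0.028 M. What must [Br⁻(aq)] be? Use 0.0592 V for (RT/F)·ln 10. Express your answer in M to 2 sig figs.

The Br₂/Br⁻ couple has the larger reduction potential, so it is the cathode: E°cell = +1.070 − (−0.248) = +1.318 V and n = 2.
Since E = E° − (0.0592/n)·log Q, log Q = n(E° − E)/0.0592 = −4.662.
Balancing electrons gives Br2(l) + Ni(s) → 2 Br⁻(aq) + Ni²⁺(aq); thus Q = [Br⁻(aq)]^2·[Ni²⁺(aq)].
Isolating [Br⁻(aq)] in Q = 10^{−4.662} yields log [Br⁻(aq)] = −1.555, i.e. 0.028 M.

0.028 M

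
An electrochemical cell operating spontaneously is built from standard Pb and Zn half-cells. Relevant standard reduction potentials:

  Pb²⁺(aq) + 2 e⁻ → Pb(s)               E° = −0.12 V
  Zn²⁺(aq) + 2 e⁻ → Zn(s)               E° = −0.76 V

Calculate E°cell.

+0.64 V

The Pb²⁺/Pb couple has the higher E°, so Pb ion is reduced (cathode) and Zn is oxidized (anode).
E°cell = E°(cathode) − E°(anode) = −0.12 − (−0.76) = +0.64 V.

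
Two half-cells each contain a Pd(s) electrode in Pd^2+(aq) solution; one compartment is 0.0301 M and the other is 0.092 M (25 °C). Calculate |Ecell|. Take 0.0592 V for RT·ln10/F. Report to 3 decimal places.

For a concentration cell E°cell = 0, since both electrodes use the same couple.
The compartment with the higher Pd^2+(aq) concentration (0.092 M) acts as the cathode; ions are reduced there and produced at the dilute (0.0301 M) anode.
With n = 2, Ecell = −(0.0592/2)·log([dilute]/[conc]) = −(0.0592/2)·log(0.0301/0.092) = +0.014 V.

0.014 V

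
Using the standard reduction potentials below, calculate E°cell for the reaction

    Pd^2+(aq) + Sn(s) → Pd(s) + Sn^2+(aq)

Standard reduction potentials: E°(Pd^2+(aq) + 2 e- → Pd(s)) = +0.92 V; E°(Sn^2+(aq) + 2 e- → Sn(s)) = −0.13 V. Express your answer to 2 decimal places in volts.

In the reaction as written, Pd^2+(aq) is reduced (cathode) and Sn^2+(aq) is produced by oxidation at the anode.
E°cell = E°(cathode) − E°(anode) = +0.92 − (−0.13) = +1.05 V.

+1.05 V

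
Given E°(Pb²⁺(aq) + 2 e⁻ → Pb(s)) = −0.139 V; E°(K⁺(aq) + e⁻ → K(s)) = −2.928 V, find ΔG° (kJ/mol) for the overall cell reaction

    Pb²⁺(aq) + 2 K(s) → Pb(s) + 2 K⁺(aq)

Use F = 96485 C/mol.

−538 kJ/mol

In the reaction as written Pb²⁺(aq) is reduced, so the Pb²⁺/Pb couple is the cathode and K⁺/K is the anode.
E°cell = −0.139 − (−2.928) = +2.789 V; balancing electrons gives n = 2.
ΔG° = −nFE°cell = −(2)(96485)(+2.789) J/mol = −538 kJ/mol.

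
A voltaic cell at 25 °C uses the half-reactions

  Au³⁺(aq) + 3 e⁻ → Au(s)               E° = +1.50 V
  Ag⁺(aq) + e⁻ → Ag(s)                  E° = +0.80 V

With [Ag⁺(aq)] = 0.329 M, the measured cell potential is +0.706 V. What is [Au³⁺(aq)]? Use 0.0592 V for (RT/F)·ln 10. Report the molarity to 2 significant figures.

The Au³⁺/Au couple has the larger reduction potential, so it is the cathode: E°cell = +1.50 − (+0.80) = +0.70 V and n = 3.
From the Nernst equation, log Q = n(E° − E)/0.0592 = 3·(+0.70 − (+0.706))/0.0592 = −0.304.
Balancing electrons gives Au³⁺(aq) + 3 Ag(s) → Au(s) + 3 Ag⁺(aq); thus Q = [Ag⁺(aq)]^3 / [Au³⁺(aq)].
Substituting the known concentrations and solving, log [Au³⁺(aq)] = −1.144 and [Au³⁺(aq)] = 0.072 M.

0.072 M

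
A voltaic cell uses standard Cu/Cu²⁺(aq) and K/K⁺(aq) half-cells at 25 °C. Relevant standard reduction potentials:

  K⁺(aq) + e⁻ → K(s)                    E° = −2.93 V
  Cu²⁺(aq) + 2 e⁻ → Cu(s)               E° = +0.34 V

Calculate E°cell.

The Cu²⁺/Cu couple has the higher E°, so Cu ion is reduced (cathode) and K is oxidized (anode).
E°cell = E°(cathode) − E°(anode) = +0.34 − (−2.93) = +3.27 V.

+3.27 V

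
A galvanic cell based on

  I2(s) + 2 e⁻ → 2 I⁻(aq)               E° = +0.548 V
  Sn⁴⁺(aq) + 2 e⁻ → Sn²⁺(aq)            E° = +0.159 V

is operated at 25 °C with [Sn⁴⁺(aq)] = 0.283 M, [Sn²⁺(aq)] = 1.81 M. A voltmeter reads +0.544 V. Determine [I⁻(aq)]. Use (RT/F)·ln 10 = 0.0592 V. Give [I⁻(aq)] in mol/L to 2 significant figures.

I₂/I⁻ is the cathode (higher E°); E°cell = +0.548 − (+0.159) = +0.389 V with n = 2.
From the Nernst equation, log Q = n(E° − E)/0.0592 = 2·(+0.389 − (+0.544))/0.0592 = −5.236.
Balancing electrons gives I2(s) + Sn²⁺(aq) → 2 I⁻(aq) + Sn⁴⁺(aq); thus Q = ([I⁻(aq)]^2·[Sn⁴⁺(aq)]) / [Sn²⁺(aq)].
Substituting the known concentrations and solving, log [I⁻(aq)] = −2.215 and [I⁻(aq)] = 0.0061 M.

0.0061 M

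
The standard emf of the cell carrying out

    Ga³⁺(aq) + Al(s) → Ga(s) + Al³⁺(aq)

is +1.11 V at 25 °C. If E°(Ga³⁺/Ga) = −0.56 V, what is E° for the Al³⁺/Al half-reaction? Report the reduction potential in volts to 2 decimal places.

−1.67 V

In the reaction as written the Ga³⁺/Ga couple is reduced (cathode) and Al³⁺/Al is oxidized (anode), so E°cell = E°(Ga³⁺/Ga) − E°(Al³⁺/Al).
E°(Al³⁺/Al) = E°(cathode) − E°cell = −0.56 − (+1.11) = −1.67 V.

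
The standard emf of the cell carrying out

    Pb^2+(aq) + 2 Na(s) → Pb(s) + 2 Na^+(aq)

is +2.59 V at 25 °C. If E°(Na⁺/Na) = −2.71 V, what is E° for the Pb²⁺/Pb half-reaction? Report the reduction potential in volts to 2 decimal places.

−0.12 V

In the reaction as written the Pb²⁺/Pb couple is reduced (cathode) and Na⁺/Na is oxidized (anode), so E°cell = E°(Pb²⁺/Pb) − E°(Na⁺/Na).
E°(Pb²⁺/Pb) = E°cell + E°(anode) = +2.59 + (−2.71) = −0.12 V.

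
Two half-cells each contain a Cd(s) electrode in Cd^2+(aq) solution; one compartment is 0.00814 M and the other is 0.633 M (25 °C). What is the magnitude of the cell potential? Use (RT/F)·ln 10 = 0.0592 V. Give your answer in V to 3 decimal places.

0.056 V

For a concentration cell E°cell = 0, since both electrodes use the same couple.
The compartment with the higher Cd^2+(aq) concentration (0.633 M) acts as the cathode; ions are reduced there and produced at the dilute (0.00814 M) anode.
With n = 2, Ecell = −(0.0592/2)·log([dilute]/[conc]) = −(0.0592/2)·log(0.00814/0.633) = +0.056 V.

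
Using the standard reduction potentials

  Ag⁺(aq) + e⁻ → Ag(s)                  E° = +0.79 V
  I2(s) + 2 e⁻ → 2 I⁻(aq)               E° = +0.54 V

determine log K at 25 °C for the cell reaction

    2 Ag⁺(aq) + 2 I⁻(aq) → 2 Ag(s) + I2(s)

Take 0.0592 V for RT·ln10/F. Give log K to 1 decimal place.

log K = 8.4

The Ag⁺/Ag couple is reduced (cathode); E°cell = +0.79 − (+0.54) = +0.25 V with n = 2.
At equilibrium E = 0, so log K = nE°cell / 0.0592 = (2)(+0.25) / 0.0592 = 8.4.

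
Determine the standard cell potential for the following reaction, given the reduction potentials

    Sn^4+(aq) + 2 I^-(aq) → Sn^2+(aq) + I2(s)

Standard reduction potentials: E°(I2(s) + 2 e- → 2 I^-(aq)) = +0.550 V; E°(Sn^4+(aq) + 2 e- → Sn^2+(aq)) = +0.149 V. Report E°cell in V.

Sn^4+(aq) gains electrons, so the Sn⁴⁺/Sn²⁺ couple is the cathode; the I₂/I⁻ couple is the anode.
E°cell = E°(cathode) − E°(anode) = +0.149 − (+0.550) = −0.401 V.
The negative E°cell means the reaction is non-spontaneous in the direction written.

−0.401 V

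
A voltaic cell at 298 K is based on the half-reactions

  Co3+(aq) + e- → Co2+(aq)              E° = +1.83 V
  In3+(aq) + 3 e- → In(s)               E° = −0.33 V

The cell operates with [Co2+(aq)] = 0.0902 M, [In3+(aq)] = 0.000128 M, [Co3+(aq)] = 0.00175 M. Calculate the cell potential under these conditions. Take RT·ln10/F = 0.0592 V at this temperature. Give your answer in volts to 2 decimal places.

+2.14 V

Co³⁺/Co²⁺ is reduced (cathode, E° = +1.83 V) and In³⁺/In is oxidized (anode).
E°cell = +1.83 − (−0.33) = +2.16 V, with n = 3 electrons transferred.
Balancing gives 3 Co3+(aq) + In(s) → 3 Co2+(aq) + In3+(aq); hence Q = ([Co2+(aq)]^3·[In3+(aq)]) / [Co3+(aq)]^3 = 17.5 (log Q = 1.244).
Applying E = E° − (RT ln10/nF)·log Q gives +2.16 − (0.0592/3)(1.244) = +2.14 V.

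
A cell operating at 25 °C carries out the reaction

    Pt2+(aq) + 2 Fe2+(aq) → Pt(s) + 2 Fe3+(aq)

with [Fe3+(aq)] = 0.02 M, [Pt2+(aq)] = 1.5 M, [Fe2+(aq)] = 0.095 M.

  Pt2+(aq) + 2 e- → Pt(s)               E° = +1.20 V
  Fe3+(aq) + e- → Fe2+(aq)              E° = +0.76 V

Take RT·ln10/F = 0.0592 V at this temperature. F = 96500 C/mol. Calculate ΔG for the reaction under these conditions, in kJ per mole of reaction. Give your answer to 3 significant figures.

−93.7 kJ/mol

With Pt²⁺/Pt reduced at the cathode, E°cell = +1.20 − (+0.76) = +0.44 V and n = 2.
Here Q = [Fe3+(aq)]^2 / ([Pt2+(aq)]·[Fe2+(aq)]^2) = 0.0295 (log Q = −1.529), giving E = +0.44 − (0.0592/2)·(−1.529) = +0.4853 V.
Finally ΔG = −nFE = −(2)(96500 C/mol)(+0.4853 V) = −93.7 kJ/mol.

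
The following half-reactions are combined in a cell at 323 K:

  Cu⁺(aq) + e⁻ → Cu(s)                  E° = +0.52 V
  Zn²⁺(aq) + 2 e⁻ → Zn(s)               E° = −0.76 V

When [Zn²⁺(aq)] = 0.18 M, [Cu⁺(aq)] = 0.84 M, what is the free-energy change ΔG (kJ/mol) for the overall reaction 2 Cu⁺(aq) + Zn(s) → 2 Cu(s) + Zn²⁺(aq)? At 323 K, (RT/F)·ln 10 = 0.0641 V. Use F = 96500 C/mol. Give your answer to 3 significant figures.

E°cell = +0.52 − (−0.76) = +1.28 V; the balanced reaction transfers n = 2 electrons.
The reaction quotient is [Zn²⁺(aq)] / [Cu⁺(aq)]^2 = 0.255; by Nernst, E = +1.28 − (0.0641/2)(−0.593) = +1.2990 V.
ΔG = −nFE = −(2)(96500)(+1.2990) J/mol = −251 kJ/mol.

−251 kJ/mol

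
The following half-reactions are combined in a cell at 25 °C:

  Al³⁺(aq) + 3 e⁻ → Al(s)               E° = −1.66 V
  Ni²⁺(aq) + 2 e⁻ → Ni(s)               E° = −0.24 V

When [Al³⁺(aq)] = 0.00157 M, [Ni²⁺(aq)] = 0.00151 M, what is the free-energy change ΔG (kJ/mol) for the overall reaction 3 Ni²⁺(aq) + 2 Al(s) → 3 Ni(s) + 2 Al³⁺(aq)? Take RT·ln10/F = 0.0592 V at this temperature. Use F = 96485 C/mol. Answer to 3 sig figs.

−806 kJ/mol

The standard cell potential is −0.24 − (−1.66) = +1.42 V, with n = 6 electrons in the balanced equation.
Q = [Al³⁺(aq)]^2 / [Ni²⁺(aq)]^3 = 716, so log Q = 2.855 and E = +1.42 − (0.0592/6)(2.855) = +1.3918 V.
Finally ΔG = −nFE = −(6)(96485 C/mol)(+1.3918 V) = −806 kJ/mol.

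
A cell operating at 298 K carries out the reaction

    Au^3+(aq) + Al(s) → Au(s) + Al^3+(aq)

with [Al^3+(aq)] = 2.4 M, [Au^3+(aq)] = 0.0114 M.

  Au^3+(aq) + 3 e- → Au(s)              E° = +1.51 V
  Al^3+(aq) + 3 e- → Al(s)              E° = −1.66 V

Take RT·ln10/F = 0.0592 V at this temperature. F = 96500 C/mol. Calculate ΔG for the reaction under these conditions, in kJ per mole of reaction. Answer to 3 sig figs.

With Au³⁺/Au reduced at the cathode, E°cell = +1.51 − (−1.66) = +3.17 V and n = 3.
The reaction quotient is [Al^3+(aq)] / [Au^3+(aq)] = 211; by Nernst, E = +3.17 − (0.0592/3)(2.323) = +3.1242 V.
Finally ΔG = −nFE = −(3)(96500 C/mol)(+3.1242 V) = −904 kJ/mol.

−904 kJ/mol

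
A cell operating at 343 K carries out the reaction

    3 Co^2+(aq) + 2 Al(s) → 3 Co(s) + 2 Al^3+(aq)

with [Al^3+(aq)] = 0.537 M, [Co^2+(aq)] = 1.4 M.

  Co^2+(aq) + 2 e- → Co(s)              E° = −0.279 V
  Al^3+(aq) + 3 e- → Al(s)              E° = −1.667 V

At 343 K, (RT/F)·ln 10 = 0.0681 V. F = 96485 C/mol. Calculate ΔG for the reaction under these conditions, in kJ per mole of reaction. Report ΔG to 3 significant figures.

−810 kJ/mol

With Co²⁺/Co reduced at the cathode, E°cell = −0.279 − (−1.667) = +1.388 V and n = 6.
Here Q = [Al^3+(aq)]^2 / [Co^2+(aq)]^3 = 0.105 (log Q = −0.978), giving E = +1.388 − (0.0681/6)·(−0.978) = +1.3991 V.
ΔG = −nFE = −(6)(96485)(+1.3991) J/mol = −810 kJ/mol.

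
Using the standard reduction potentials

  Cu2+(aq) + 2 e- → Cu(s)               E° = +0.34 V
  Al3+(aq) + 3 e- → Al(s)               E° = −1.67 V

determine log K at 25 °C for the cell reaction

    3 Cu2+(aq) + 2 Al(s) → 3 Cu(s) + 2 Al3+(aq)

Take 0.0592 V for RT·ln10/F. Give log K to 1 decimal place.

The Cu²⁺/Cu couple is reduced (cathode); E°cell = +0.34 − (−1.67) = +2.01 V with n = 6.
At equilibrium E = 0, so log K = nE°cell / 0.0592 = (6)(+2.01) / 0.0592 = 203.7.

log K = 203.7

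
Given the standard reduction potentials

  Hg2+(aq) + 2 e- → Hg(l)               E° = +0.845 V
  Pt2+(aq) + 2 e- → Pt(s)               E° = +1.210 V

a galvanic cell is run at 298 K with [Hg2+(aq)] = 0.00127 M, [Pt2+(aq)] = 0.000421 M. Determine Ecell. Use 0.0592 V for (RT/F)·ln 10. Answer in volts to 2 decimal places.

+0.35 V

Since E°(Pt²⁺/Pt) > E°(Hg²⁺/Hg), Pt²⁺/Pt serves as the cathode.
E°cell = +1.210 − (+0.845) = +0.365 V, with n = 2 electrons transferred.
For the overall reaction Pt2+(aq) + Hg(l) → Pt(s) + Hg2+(aq), Q = [Hg2+(aq)] / [Pt2+(aq)] = 3.02, giving log Q = 0.480.
Applying E = E° − (RT ln10/nF)·log Q gives +0.365 − (0.0592/2)(0.480) = +0.35 V.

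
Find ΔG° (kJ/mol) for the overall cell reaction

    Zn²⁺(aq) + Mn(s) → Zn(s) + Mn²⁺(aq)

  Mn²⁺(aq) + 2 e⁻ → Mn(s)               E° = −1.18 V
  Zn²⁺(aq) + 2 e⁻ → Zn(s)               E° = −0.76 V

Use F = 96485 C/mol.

In the reaction as written Zn²⁺(aq) is reduced, so the Zn²⁺/Zn couple is the cathode and Mn²⁺/Mn is the anode.
E°cell = −0.76 − (−1.18) = +0.42 V; balancing electrons gives n = 2.
ΔG° = −nFE°cell = −(2)(96485)(+0.42) J/mol = −81.0 kJ/mol.

−81.0 kJ/mol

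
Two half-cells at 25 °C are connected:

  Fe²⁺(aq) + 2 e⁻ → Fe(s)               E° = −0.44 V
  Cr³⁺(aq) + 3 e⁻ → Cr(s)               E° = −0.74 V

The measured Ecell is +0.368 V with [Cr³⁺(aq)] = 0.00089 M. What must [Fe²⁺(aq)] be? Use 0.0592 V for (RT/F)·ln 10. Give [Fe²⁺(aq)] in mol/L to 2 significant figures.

1.8 M

With Fe²⁺/Fe at the cathode and Cr³⁺/Cr at the anode, E°cell = −0.44 − (−0.74) = +0.30 V (n = 6).
Since E = E° − (0.0592/n)·log Q, log Q = n(E° − E)/0.0592 = −6.892.
For 3 Fe²⁺(aq) + 2 Cr(s) → 3 Fe(s) + 2 Cr³⁺(aq), the reaction quotient is Q = [Cr³⁺(aq)]^2 / [Fe²⁺(aq)]^3.
Solving for the unknown gives log [Fe²⁺(aq)] = 0.264, so [Fe²⁺(aq)] ≈ 1.8 M.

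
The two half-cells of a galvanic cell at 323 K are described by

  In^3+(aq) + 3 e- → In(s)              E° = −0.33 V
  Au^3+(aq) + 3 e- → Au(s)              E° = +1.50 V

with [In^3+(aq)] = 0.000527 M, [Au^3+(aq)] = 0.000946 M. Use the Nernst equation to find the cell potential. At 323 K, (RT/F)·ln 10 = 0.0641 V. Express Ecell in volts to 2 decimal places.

+1.84 V

Since E°(Au³⁺/Au) > E°(In³⁺/In), Au³⁺/Au serves as the cathode.
E°cell = +1.50 − (−0.33) = +1.83 V, with n = 3 electrons transferred.
Balancing gives Au^3+(aq) + In(s) → Au(s) + In^3+(aq); hence Q = [In^3+(aq)] / [Au^3+(aq)] = 0.557 (log Q = −0.254).
Applying E = E° − (RT ln10/nF)·log Q gives +1.83 − (0.0641/3)(−0.254) = +1.84 V.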